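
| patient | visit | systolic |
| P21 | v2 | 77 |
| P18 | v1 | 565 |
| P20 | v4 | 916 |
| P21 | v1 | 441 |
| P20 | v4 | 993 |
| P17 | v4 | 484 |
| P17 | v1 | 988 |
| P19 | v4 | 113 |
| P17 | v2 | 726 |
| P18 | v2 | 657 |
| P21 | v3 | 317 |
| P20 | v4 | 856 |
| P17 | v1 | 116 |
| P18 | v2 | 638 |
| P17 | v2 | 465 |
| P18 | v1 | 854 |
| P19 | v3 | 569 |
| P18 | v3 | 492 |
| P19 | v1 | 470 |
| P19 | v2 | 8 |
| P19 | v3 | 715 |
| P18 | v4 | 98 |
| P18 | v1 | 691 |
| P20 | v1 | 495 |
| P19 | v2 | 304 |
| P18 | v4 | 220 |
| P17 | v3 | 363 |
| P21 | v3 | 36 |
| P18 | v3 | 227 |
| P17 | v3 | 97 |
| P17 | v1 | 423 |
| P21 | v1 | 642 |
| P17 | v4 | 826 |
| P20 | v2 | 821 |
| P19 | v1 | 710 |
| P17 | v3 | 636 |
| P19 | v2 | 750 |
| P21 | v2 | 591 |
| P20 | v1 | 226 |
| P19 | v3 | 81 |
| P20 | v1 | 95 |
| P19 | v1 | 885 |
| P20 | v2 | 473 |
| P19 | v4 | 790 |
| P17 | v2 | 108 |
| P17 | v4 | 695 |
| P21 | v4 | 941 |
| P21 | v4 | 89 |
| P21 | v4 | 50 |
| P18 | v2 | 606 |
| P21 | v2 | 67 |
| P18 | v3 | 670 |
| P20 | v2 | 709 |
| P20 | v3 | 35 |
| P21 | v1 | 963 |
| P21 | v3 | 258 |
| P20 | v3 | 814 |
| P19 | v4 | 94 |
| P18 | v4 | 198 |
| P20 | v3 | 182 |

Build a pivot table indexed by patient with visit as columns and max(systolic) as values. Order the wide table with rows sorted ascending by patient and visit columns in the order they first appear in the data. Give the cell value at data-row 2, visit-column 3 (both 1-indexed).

With rows sorted ascending by patient, row 2 is patient=P18. visit columns in first-appearance order: v2, v1, v4, v3; column 3 is v4.
Long rows with patient=P18, visit=v4: max(98, 220, 198) = 220.

220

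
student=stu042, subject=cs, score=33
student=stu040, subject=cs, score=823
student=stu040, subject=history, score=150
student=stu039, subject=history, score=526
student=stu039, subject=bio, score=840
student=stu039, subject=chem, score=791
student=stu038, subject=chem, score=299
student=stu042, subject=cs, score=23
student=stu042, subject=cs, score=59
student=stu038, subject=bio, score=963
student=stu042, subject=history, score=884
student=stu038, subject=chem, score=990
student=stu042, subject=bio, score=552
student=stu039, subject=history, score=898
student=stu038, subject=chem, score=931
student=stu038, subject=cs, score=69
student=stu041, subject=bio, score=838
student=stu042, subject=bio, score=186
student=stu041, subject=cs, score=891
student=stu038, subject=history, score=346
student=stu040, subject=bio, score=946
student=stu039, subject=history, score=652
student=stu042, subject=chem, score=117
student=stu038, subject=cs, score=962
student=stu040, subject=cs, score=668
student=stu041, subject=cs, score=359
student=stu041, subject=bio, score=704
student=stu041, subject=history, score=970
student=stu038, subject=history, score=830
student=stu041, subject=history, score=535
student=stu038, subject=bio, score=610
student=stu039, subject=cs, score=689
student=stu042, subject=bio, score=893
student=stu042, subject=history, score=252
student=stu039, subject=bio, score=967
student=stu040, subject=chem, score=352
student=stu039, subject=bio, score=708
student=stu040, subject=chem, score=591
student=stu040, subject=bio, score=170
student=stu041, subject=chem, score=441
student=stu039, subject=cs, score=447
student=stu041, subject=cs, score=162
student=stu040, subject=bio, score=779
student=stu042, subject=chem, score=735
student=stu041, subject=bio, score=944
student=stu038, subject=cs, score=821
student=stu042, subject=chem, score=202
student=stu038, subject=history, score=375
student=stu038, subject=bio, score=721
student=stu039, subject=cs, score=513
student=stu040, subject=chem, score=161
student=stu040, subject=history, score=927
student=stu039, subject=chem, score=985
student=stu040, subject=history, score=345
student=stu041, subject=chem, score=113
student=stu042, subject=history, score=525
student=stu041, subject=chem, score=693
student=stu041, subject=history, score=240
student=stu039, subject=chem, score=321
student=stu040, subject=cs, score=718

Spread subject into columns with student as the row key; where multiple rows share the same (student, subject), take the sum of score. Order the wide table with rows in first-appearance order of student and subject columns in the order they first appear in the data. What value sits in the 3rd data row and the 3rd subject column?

2515

With rows in first-appearance order of student, row 3 is student=stu039. subject columns in first-appearance order: cs, history, bio, chem; column 3 is bio.
Long rows with student=stu039, subject=bio: 840 + 967 + 708 = 2515.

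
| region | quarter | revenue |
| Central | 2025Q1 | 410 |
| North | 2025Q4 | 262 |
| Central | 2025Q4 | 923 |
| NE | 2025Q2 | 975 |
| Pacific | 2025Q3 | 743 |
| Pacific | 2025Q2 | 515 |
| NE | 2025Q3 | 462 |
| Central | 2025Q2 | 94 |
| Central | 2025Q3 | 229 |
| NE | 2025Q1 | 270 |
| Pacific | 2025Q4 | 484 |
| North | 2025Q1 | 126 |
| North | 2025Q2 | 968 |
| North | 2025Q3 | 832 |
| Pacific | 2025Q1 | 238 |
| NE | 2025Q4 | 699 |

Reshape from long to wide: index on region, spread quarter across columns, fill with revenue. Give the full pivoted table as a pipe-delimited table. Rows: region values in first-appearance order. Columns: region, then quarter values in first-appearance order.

| region | 2025Q1 | 2025Q4 | 2025Q2 | 2025Q3 |
| Central | 410 | 923 | 94 | 229 |
| North | 126 | 262 | 968 | 832 |
| NE | 270 | 699 | 975 | 462 |
| Pacific | 238 | 484 | 515 | 743 |

Columns: region plus the 4 distinct quarter values (2025Q1, 2025Q4, 2025Q2, 2025Q3).
For example, row Central column 2025Q1 takes revenue=410 from the long row (Central, 2025Q1).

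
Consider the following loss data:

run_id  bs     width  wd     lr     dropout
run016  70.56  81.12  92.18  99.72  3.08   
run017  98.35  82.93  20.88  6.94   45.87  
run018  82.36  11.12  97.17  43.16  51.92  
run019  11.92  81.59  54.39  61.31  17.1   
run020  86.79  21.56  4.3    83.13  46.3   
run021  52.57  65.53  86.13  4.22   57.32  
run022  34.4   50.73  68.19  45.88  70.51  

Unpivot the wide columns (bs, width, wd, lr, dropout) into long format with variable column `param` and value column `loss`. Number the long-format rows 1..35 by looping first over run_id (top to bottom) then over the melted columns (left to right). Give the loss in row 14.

35 rows total (7 × 5). Row 14: index ⌊(14-1)/5⌋ = 2 into run_id → run018; (14-1) mod 5 = 3 into the melted columns → lr.
So row 14 is (run018, lr, 43.16); loss = 43.16.

43.16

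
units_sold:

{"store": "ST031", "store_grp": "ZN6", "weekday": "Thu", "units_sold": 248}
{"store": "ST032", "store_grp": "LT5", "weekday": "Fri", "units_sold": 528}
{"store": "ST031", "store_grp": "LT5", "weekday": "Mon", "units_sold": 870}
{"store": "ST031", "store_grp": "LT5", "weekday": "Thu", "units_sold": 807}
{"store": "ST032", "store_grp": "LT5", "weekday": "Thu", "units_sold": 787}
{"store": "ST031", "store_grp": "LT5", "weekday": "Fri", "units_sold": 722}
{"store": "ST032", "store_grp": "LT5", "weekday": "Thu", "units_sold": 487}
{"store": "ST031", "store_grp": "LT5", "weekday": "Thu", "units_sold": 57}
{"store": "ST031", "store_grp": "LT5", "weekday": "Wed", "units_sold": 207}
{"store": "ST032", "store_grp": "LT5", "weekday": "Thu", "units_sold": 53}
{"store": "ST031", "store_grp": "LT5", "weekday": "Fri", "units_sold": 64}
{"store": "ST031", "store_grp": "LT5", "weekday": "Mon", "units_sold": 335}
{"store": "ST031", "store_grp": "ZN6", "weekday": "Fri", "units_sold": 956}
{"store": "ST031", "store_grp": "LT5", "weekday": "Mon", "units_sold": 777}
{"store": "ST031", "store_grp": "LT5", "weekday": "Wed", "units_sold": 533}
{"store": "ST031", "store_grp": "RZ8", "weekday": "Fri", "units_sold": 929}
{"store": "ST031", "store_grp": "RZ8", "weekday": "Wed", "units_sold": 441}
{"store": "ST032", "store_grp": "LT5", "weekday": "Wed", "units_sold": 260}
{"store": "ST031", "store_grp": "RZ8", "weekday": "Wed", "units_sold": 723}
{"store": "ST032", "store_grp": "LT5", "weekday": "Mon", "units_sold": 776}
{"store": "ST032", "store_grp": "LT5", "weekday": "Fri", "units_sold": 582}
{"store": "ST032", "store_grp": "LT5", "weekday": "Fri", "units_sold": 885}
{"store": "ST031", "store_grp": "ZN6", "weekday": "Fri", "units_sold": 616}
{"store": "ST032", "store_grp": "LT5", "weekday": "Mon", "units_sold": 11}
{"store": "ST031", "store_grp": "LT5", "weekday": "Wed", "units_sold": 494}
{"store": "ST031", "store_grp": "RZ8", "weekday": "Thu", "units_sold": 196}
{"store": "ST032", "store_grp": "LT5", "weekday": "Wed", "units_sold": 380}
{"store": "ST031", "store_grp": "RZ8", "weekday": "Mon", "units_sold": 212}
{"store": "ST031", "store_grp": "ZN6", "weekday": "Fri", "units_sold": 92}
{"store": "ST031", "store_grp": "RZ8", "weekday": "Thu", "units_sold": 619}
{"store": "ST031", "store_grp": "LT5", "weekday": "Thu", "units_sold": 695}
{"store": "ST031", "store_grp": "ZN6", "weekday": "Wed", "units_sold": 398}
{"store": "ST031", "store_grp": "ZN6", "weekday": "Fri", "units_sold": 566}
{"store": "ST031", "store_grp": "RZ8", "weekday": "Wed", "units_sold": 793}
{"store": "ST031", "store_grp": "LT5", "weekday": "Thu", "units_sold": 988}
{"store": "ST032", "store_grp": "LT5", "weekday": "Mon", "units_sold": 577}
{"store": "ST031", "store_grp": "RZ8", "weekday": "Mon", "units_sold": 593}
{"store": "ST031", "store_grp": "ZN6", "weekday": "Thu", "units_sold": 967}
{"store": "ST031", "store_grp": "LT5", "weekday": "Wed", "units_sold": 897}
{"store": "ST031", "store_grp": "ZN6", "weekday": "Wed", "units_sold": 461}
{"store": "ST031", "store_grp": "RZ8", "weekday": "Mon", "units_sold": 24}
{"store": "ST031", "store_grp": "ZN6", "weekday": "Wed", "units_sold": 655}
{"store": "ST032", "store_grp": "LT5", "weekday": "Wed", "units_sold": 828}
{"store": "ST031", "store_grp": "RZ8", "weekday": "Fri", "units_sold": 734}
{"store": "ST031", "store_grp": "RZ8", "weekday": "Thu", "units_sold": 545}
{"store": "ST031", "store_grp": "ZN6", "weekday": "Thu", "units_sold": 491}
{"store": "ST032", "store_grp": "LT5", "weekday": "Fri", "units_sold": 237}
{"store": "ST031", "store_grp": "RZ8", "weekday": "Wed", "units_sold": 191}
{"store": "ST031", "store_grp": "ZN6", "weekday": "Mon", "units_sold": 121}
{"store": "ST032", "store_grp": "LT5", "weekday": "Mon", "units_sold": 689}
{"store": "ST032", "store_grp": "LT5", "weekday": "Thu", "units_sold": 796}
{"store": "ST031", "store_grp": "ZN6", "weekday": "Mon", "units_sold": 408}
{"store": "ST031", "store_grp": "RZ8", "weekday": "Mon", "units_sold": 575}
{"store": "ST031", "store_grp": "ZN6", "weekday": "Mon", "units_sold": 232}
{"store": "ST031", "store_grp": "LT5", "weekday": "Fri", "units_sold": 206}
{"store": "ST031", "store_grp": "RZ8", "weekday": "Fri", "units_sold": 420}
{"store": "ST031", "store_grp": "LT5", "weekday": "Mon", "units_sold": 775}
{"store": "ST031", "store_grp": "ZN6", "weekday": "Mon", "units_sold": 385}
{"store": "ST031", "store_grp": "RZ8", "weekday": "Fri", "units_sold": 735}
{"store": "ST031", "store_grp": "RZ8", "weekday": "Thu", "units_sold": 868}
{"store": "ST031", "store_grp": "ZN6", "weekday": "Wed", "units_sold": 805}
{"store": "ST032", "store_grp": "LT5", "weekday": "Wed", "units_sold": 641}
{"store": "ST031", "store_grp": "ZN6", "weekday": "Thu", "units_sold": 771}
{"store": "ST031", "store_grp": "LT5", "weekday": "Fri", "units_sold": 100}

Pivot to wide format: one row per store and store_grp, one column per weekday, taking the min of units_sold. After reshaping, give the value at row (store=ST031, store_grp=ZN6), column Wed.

Rows with store=ST031, store_grp=ZN6 and weekday=Wed: units_sold values are 398, 461, 655, 805.
min(398, 461, 655, 805) = 398.

398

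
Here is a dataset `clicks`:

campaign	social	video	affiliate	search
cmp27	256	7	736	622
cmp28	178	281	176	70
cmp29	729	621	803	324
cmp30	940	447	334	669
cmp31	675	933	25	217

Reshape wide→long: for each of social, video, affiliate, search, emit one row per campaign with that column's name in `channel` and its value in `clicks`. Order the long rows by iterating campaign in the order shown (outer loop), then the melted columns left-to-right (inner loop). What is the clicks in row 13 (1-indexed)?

20 rows total (5 × 4). Row 13: index ⌊(13-1)/4⌋ = 3 into campaign → cmp30; (13-1) mod 4 = 0 into the melted columns → social.
So row 13 is (cmp30, social, 940); clicks = 940.

940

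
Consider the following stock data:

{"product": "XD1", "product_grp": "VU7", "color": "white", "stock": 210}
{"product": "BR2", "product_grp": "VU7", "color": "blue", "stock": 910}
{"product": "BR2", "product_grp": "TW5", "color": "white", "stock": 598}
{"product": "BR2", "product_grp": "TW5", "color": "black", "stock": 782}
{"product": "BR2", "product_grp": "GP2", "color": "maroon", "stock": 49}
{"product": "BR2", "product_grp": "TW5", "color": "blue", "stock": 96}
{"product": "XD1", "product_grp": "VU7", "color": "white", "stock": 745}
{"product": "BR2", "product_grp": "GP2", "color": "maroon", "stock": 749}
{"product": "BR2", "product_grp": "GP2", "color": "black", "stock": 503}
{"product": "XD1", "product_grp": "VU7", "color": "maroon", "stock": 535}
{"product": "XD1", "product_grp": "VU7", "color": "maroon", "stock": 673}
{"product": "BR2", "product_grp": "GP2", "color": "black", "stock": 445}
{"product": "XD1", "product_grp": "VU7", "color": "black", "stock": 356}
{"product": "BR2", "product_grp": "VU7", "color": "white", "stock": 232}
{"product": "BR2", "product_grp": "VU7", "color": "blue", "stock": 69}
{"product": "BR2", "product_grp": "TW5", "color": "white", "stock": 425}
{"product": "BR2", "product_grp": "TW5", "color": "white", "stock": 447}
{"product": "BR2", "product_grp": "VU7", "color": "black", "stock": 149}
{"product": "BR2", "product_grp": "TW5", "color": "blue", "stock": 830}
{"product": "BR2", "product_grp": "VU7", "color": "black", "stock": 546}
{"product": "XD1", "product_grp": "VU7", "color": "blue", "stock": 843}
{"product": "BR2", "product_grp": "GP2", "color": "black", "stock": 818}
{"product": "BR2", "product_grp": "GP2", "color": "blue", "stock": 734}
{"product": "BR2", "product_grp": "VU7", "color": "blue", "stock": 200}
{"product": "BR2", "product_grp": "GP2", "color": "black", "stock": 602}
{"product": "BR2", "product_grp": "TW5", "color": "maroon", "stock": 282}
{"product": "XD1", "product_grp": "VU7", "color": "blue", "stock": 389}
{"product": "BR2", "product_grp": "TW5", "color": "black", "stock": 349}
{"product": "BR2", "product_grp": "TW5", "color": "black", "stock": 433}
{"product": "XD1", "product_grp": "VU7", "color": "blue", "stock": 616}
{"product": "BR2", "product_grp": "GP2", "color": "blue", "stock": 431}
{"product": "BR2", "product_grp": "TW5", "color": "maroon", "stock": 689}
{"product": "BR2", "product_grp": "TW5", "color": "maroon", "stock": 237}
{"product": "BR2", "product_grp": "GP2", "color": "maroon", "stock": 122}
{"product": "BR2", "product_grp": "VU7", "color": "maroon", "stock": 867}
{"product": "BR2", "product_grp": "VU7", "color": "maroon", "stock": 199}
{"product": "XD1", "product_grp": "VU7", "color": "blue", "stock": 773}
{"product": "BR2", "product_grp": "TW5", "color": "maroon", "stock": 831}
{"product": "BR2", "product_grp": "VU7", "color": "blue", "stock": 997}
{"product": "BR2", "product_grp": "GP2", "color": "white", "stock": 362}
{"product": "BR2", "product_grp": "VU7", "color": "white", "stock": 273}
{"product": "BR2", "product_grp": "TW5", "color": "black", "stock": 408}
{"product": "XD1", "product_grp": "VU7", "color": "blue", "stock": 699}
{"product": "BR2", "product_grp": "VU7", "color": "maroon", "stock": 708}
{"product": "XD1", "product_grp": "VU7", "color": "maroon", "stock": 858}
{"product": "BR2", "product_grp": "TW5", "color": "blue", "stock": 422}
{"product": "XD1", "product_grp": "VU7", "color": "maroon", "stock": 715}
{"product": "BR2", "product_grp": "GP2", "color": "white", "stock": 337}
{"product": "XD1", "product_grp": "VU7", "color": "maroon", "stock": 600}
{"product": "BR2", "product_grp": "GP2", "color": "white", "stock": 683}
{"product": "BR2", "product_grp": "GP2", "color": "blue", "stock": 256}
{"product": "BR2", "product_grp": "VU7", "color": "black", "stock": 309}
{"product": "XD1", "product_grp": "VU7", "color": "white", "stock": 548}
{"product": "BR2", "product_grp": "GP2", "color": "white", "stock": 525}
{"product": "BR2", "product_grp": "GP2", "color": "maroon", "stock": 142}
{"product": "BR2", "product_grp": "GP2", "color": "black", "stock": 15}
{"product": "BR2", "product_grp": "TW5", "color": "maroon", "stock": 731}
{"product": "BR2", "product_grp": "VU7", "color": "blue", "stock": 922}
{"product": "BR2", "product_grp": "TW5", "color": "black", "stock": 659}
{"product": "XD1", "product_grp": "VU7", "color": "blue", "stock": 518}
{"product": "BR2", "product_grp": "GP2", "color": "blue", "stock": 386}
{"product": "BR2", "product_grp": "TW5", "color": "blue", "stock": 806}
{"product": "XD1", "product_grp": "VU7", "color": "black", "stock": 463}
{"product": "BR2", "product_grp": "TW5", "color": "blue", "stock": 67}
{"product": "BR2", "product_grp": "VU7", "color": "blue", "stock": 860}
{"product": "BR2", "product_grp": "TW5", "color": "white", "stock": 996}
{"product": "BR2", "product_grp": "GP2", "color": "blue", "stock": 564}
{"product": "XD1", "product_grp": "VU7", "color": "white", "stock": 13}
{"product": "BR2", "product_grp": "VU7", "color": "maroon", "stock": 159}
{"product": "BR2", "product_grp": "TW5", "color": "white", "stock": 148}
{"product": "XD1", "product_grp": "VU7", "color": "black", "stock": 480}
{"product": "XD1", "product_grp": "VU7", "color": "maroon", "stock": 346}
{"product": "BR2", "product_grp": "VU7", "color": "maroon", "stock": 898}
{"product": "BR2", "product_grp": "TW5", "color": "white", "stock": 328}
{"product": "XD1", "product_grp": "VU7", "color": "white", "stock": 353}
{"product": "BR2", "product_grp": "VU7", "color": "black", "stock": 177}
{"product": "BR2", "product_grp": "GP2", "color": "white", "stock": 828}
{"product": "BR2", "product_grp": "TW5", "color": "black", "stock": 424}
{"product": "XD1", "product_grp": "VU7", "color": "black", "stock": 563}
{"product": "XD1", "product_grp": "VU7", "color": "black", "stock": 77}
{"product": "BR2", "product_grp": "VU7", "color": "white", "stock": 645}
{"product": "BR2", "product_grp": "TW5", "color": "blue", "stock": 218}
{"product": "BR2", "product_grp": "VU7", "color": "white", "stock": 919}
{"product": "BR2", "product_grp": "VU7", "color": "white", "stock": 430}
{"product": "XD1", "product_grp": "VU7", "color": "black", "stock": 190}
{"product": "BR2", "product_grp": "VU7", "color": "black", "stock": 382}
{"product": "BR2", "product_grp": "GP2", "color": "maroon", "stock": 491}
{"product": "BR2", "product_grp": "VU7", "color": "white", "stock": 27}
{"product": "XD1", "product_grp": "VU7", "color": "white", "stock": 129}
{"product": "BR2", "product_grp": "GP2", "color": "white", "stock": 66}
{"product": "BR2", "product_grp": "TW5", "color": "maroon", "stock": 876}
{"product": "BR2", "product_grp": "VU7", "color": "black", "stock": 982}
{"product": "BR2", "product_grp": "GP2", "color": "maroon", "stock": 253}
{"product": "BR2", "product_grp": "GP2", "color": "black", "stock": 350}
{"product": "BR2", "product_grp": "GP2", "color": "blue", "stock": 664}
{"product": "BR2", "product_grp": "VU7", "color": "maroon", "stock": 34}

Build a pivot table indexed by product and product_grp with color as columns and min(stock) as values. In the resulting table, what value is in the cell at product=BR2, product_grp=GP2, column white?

66

Rows with product=BR2, product_grp=GP2 and color=white: stock values are 362, 337, 683, 525, 828, 66.
min(362, 337, 683, 525, 828, 66) = 66.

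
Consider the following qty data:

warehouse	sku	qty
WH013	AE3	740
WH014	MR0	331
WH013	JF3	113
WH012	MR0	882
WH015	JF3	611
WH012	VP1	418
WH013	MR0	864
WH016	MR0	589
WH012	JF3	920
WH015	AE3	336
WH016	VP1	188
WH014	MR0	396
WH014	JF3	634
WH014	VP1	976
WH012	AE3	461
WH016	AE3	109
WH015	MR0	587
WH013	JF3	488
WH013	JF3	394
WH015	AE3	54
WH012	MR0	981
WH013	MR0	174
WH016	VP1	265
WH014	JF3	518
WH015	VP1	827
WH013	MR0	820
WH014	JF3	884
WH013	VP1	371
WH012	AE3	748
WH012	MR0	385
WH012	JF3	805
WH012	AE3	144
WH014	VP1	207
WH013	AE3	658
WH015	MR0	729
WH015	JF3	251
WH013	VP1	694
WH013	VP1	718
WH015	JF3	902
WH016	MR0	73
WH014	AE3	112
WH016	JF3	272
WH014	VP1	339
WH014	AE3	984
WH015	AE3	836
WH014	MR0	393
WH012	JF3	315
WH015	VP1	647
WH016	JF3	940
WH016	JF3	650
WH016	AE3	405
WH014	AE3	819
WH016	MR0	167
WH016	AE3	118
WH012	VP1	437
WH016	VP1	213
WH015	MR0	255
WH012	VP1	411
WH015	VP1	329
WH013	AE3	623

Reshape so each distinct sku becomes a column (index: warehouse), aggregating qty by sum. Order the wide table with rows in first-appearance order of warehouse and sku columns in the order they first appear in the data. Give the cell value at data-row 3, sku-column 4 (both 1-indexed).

1266

With rows in first-appearance order of warehouse, row 3 is warehouse=WH012. sku columns in first-appearance order: AE3, MR0, JF3, VP1; column 4 is VP1.
Long rows with warehouse=WH012, sku=VP1: 418 + 437 + 411 = 1266.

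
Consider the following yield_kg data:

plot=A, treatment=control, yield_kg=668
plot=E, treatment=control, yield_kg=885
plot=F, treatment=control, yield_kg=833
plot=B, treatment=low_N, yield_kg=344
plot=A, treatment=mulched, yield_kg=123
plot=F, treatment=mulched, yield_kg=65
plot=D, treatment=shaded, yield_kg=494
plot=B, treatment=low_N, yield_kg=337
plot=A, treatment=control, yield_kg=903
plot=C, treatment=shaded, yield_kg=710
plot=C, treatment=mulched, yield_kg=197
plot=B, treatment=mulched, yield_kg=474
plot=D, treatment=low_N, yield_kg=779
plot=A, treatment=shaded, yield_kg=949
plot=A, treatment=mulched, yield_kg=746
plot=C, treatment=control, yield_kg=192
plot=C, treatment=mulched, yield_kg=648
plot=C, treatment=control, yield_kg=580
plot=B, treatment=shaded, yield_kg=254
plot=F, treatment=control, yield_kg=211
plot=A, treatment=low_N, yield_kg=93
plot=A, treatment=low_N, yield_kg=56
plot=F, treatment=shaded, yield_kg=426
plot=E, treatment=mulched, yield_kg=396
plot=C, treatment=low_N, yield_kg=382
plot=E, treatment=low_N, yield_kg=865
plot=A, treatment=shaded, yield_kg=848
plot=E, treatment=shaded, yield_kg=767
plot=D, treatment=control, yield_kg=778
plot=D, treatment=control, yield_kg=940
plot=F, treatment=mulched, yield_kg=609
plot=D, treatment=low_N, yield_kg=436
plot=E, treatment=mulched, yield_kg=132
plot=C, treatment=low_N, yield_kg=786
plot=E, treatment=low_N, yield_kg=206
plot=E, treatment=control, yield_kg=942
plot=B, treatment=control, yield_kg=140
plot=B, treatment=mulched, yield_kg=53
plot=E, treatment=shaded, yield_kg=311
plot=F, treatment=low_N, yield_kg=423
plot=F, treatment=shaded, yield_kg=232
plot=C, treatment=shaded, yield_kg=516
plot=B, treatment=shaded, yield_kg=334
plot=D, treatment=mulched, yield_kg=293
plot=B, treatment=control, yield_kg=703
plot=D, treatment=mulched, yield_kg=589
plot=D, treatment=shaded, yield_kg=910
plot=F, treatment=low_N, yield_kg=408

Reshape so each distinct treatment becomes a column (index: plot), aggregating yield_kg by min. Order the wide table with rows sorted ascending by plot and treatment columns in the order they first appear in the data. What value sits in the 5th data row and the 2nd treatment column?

With rows sorted ascending by plot, row 5 is plot=E. treatment columns in first-appearance order: control, low_N, mulched, shaded; column 2 is low_N.
Long rows with plot=E, treatment=low_N: min(865, 206) = 206.

206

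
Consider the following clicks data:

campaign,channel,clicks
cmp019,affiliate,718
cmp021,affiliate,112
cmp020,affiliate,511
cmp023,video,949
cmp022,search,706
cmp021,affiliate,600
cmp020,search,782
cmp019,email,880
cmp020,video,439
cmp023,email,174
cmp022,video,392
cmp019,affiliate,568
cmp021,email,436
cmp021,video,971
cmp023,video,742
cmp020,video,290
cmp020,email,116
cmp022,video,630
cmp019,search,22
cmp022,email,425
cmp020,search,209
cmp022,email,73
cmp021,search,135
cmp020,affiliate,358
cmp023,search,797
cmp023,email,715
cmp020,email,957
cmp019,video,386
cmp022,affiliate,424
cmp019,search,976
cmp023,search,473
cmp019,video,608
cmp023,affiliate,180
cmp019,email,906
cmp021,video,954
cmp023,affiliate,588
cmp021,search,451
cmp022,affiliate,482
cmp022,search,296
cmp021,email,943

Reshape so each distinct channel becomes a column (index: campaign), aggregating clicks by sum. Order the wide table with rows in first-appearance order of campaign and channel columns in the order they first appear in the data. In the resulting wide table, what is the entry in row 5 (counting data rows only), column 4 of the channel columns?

With rows in first-appearance order of campaign, row 5 is campaign=cmp022. channel columns in first-appearance order: affiliate, video, search, email; column 4 is email.
Long rows with campaign=cmp022, channel=email: 425 + 73 = 498.

498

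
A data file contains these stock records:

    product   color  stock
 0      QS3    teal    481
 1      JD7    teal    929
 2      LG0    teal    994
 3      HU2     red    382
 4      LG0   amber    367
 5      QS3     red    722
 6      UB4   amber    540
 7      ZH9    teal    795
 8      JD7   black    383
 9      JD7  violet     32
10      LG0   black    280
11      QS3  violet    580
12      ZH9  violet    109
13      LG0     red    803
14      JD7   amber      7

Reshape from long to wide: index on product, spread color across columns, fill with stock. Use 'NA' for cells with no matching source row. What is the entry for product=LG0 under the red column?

The long row with product=LG0, color=red has stock=803.

803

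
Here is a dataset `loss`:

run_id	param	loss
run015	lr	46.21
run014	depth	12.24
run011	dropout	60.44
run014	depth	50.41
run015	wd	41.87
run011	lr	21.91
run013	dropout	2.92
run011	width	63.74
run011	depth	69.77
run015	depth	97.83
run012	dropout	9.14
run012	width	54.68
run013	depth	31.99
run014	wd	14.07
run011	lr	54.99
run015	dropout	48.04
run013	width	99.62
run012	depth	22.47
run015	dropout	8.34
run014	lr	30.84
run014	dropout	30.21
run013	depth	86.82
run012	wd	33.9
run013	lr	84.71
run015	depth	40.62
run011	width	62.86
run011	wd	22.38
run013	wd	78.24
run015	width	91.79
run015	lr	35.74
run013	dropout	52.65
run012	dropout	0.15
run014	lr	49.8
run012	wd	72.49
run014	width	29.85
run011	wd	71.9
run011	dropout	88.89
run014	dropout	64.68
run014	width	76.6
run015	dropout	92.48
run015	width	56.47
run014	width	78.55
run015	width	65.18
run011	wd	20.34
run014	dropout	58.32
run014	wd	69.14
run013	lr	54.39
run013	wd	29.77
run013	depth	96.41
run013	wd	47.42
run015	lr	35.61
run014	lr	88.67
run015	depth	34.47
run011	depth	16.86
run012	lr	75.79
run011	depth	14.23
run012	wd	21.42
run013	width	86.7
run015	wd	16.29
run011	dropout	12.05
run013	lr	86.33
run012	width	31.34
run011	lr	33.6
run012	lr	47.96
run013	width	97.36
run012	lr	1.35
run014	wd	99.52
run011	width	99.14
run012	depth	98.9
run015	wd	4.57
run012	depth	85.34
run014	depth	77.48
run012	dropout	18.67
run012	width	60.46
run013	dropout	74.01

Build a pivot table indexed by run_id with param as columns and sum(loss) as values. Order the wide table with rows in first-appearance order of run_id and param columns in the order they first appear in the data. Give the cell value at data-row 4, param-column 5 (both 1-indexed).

283.68

With rows in first-appearance order of run_id, row 4 is run_id=run013. param columns in first-appearance order: lr, depth, dropout, wd, width; column 5 is width.
Long rows with run_id=run013, param=width: 99.62 + 86.7 + 97.36 = 283.68.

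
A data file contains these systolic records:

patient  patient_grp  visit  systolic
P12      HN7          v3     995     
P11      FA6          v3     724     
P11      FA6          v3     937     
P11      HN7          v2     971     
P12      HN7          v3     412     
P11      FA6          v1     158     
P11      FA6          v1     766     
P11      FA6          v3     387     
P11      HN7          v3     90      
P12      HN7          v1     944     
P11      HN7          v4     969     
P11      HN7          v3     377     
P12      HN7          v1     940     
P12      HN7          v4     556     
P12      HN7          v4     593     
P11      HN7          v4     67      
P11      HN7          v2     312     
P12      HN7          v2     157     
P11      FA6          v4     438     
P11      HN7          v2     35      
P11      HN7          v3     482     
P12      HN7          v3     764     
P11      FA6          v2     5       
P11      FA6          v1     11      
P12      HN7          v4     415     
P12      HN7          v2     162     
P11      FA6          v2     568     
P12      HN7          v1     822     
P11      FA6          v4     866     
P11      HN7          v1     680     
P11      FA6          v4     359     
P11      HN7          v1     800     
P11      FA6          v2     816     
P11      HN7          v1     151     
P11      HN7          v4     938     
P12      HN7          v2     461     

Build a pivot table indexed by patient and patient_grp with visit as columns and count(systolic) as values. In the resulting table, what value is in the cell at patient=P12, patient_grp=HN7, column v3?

Rows with patient=P12, patient_grp=HN7 and visit=v3: systolic values are 995, 412, 764.
3 rows match — count = 3.

3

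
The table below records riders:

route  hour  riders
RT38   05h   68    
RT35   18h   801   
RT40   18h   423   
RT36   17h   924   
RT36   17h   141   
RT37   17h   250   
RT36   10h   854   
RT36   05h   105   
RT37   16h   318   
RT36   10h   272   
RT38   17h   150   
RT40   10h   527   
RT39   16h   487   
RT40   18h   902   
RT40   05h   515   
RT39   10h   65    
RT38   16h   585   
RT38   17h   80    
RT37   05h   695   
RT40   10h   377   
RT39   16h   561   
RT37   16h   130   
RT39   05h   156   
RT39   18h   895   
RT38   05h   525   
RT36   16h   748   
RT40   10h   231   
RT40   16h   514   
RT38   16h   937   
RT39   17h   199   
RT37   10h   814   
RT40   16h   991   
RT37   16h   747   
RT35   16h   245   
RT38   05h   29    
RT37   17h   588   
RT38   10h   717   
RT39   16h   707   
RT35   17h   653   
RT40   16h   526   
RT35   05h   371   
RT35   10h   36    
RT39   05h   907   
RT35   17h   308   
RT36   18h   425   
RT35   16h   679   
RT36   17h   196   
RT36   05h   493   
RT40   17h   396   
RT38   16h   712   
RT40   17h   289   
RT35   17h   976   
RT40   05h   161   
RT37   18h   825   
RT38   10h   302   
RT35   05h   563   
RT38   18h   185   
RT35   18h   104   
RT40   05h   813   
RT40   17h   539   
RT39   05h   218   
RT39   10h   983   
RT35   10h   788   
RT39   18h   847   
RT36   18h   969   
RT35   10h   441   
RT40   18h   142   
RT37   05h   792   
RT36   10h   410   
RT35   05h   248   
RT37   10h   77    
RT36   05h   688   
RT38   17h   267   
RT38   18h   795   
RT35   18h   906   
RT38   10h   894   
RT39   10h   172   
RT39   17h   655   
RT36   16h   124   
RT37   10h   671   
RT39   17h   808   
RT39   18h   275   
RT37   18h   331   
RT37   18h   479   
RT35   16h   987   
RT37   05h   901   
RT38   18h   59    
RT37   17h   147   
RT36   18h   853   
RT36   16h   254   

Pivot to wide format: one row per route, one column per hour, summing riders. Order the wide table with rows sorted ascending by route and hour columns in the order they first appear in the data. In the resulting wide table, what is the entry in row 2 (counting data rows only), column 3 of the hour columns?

With rows sorted ascending by route, row 2 is route=RT36. hour columns in first-appearance order: 05h, 18h, 17h, 10h, 16h; column 3 is 17h.
Long rows with route=RT36, hour=17h: 924 + 141 + 196 = 1261.

1261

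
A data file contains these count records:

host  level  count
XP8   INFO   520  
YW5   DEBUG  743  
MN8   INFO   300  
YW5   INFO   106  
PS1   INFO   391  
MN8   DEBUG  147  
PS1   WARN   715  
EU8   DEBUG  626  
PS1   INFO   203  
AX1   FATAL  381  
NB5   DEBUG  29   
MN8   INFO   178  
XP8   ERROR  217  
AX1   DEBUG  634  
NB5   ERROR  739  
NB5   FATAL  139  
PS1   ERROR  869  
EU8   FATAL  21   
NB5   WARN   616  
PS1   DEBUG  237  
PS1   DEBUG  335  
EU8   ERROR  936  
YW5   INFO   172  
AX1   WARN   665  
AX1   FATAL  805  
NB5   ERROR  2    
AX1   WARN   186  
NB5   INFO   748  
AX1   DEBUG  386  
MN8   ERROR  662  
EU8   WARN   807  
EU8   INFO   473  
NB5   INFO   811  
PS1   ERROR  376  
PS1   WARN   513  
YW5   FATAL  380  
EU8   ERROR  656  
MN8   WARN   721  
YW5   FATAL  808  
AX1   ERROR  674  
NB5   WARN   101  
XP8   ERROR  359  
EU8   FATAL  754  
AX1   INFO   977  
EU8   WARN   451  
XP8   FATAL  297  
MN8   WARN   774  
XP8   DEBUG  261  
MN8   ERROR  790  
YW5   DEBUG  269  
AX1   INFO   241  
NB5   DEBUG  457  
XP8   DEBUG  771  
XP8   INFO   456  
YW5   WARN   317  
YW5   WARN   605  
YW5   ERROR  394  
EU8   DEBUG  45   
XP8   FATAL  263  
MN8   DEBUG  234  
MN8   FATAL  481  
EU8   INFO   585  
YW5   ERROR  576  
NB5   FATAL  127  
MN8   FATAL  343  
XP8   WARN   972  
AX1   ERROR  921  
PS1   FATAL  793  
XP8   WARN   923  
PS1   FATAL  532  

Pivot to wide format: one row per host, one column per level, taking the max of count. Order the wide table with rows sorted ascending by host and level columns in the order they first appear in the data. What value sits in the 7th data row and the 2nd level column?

743

With rows sorted ascending by host, row 7 is host=YW5. level columns in first-appearance order: INFO, DEBUG, WARN, FATAL, ERROR; column 2 is DEBUG.
Long rows with host=YW5, level=DEBUG: max(743, 269) = 743.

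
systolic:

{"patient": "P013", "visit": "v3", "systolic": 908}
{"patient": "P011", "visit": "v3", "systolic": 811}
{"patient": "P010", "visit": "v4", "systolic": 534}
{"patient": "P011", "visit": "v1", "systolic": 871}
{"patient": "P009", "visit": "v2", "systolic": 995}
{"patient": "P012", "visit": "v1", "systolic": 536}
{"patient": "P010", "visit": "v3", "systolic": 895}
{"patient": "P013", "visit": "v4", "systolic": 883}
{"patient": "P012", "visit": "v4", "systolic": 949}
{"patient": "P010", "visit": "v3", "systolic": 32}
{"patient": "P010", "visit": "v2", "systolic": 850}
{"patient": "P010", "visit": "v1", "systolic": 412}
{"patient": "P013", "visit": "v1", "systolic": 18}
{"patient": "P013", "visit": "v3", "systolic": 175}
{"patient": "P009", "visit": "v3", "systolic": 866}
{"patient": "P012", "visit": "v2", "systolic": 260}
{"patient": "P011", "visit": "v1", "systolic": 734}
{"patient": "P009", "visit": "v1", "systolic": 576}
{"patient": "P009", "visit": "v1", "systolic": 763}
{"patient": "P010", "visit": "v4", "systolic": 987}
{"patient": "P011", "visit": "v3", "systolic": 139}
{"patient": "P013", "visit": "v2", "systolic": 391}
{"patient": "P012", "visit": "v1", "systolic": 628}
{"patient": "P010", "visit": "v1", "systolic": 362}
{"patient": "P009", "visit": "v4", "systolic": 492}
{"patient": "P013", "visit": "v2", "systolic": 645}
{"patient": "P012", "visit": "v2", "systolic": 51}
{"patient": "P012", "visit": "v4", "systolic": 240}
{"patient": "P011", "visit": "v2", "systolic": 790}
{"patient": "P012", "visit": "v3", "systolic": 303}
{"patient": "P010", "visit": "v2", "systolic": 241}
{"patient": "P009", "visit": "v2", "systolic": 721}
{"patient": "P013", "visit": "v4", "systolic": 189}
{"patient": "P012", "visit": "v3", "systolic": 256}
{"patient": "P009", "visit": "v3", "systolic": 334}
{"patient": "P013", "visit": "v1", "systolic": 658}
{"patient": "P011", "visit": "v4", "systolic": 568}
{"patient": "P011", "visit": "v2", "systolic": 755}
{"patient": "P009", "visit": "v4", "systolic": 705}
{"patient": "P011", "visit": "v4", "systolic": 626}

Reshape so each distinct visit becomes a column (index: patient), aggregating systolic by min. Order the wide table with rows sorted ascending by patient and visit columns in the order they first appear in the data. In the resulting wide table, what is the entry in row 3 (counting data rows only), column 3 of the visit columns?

With rows sorted ascending by patient, row 3 is patient=P011. visit columns in first-appearance order: v3, v4, v1, v2; column 3 is v1.
Long rows with patient=P011, visit=v1: min(871, 734) = 734.

734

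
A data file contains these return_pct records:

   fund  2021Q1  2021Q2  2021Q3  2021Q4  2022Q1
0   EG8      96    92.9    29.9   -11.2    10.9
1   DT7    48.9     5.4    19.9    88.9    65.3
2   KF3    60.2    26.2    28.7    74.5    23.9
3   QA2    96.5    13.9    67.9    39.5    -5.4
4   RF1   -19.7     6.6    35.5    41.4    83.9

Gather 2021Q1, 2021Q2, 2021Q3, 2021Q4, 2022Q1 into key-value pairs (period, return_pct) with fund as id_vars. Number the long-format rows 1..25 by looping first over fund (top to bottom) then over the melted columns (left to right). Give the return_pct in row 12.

26.2

25 rows total (5 × 5). Row 12: index ⌊(12-1)/5⌋ = 2 into fund → KF3; (12-1) mod 5 = 1 into the melted columns → 2021Q2.
So row 12 is (KF3, 2021Q2, 26.2); return_pct = 26.2.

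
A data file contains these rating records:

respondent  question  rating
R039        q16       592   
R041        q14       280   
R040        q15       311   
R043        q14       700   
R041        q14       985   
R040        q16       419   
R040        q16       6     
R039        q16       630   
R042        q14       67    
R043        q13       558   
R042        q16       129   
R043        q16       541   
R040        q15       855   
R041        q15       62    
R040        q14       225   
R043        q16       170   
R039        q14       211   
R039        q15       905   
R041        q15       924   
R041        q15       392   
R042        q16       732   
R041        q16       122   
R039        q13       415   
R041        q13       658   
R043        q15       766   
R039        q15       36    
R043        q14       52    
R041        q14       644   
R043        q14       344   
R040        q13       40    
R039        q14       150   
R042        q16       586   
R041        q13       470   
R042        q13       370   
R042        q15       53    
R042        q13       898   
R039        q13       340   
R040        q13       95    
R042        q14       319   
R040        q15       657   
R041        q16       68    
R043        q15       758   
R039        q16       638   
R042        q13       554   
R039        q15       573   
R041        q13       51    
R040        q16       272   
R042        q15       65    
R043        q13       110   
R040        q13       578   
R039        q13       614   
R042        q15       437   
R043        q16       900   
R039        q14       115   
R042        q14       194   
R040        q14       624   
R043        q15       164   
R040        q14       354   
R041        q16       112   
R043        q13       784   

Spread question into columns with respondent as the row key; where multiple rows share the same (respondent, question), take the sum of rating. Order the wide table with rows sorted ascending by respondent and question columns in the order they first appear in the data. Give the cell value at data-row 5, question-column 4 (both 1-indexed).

With rows sorted ascending by respondent, row 5 is respondent=R043. question columns in first-appearance order: q16, q14, q15, q13; column 4 is q13.
Long rows with respondent=R043, question=q13: 558 + 110 + 784 = 1452.

1452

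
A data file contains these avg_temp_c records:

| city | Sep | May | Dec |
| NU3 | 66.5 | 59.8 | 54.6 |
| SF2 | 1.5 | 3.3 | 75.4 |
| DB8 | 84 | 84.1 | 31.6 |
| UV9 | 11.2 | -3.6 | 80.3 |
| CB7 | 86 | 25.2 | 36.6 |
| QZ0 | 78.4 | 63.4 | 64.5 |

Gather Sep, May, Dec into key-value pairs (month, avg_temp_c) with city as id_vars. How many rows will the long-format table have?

18

6 city values × 3 melted columns = 18 rows.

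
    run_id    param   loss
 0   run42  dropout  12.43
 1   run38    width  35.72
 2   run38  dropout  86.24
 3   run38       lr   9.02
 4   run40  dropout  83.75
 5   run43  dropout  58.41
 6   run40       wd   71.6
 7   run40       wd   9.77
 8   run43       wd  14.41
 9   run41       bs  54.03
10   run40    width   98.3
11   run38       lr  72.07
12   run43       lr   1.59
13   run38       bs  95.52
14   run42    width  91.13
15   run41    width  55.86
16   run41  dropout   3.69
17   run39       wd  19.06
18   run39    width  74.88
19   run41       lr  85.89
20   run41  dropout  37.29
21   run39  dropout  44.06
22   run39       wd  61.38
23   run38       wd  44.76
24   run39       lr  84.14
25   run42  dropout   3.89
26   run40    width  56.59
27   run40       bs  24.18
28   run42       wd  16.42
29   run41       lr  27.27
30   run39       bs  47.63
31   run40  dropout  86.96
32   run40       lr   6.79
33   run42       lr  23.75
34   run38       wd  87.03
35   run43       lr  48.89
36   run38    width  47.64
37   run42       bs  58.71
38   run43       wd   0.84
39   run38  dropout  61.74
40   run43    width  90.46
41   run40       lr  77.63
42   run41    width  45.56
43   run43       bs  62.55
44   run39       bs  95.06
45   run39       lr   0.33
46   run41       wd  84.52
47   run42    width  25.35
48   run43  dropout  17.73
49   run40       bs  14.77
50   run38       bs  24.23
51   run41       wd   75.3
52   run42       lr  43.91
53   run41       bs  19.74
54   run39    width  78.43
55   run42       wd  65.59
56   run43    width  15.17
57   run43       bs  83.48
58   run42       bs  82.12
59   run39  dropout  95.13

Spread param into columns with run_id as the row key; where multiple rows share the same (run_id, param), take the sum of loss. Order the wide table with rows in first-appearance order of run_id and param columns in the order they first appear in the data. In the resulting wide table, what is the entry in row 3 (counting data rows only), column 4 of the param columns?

With rows in first-appearance order of run_id, row 3 is run_id=run40. param columns in first-appearance order: dropout, width, lr, wd, bs; column 4 is wd.
Long rows with run_id=run40, param=wd: 71.6 + 9.77 = 81.37.

81.37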